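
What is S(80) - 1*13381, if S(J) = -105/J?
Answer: -214117/16 ≈ -13382.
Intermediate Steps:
S(80) - 1*13381 = -105/80 - 1*13381 = -105*1/80 - 13381 = -21/16 - 13381 = -214117/16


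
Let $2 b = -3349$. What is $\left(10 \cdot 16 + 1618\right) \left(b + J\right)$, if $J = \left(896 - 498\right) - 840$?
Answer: $-3763137$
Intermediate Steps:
$b = - \frac{3349}{2}$ ($b = \frac{1}{2} \left(-3349\right) = - \frac{3349}{2} \approx -1674.5$)
$J = -442$ ($J = 398 - 840 = -442$)
$\left(10 \cdot 16 + 1618\right) \left(b + J\right) = \left(10 \cdot 16 + 1618\right) \left(- \frac{3349}{2} - 442\right) = \left(160 + 1618\right) \left(- \frac{4233}{2}\right) = 1778 \left(- \frac{4233}{2}\right) = -3763137$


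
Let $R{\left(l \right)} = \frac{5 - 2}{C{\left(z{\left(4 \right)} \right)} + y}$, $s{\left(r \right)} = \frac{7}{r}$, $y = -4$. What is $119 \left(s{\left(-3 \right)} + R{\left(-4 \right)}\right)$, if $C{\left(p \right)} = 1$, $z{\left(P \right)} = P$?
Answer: $- \frac{1190}{3} \approx -396.67$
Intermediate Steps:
$R{\left(l \right)} = -1$ ($R{\left(l \right)} = \frac{5 - 2}{1 - 4} = \frac{3}{-3} = 3 \left(- \frac{1}{3}\right) = -1$)
$119 \left(s{\left(-3 \right)} + R{\left(-4 \right)}\right) = 119 \left(\frac{7}{-3} - 1\right) = 119 \left(7 \left(- \frac{1}{3}\right) - 1\right) = 119 \left(- \frac{7}{3} - 1\right) = 119 \left(- \frac{10}{3}\right) = - \frac{1190}{3}$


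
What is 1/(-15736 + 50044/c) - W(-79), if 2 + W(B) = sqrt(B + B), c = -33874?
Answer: 533074371/266545654 - I*sqrt(158) ≈ 1.9999 - 12.57*I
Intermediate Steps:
W(B) = -2 + sqrt(2)*sqrt(B) (W(B) = -2 + sqrt(B + B) = -2 + sqrt(2*B) = -2 + sqrt(2)*sqrt(B))
1/(-15736 + 50044/c) - W(-79) = 1/(-15736 + 50044/(-33874)) - (-2 + sqrt(2)*sqrt(-79)) = 1/(-15736 + 50044*(-1/33874)) - (-2 + sqrt(2)*(I*sqrt(79))) = 1/(-15736 - 25022/16937) - (-2 + I*sqrt(158)) = 1/(-266545654/16937) + (2 - I*sqrt(158)) = -16937/266545654 + (2 - I*sqrt(158)) = 533074371/266545654 - I*sqrt(158)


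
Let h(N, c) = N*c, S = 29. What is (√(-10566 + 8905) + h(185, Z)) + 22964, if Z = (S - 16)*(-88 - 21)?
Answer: -239181 + I*√1661 ≈ -2.3918e+5 + 40.755*I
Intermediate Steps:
Z = -1417 (Z = (29 - 16)*(-88 - 21) = 13*(-109) = -1417)
(√(-10566 + 8905) + h(185, Z)) + 22964 = (√(-10566 + 8905) + 185*(-1417)) + 22964 = (√(-1661) - 262145) + 22964 = (I*√1661 - 262145) + 22964 = (-262145 + I*√1661) + 22964 = -239181 + I*√1661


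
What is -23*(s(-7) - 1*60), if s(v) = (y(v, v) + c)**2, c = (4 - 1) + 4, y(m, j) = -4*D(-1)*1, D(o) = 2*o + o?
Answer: -6923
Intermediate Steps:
D(o) = 3*o
y(m, j) = 12 (y(m, j) = -12*(-1)*1 = -4*(-3)*1 = 12*1 = 12)
c = 7 (c = 3 + 4 = 7)
s(v) = 361 (s(v) = (12 + 7)**2 = 19**2 = 361)
-23*(s(-7) - 1*60) = -23*(361 - 1*60) = -23*(361 - 60) = -23*301 = -6923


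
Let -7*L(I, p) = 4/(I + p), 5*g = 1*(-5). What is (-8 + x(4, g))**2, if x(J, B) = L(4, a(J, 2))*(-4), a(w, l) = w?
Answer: 2916/49 ≈ 59.510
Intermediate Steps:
g = -1 (g = (1*(-5))/5 = (1/5)*(-5) = -1)
L(I, p) = -4/(7*(I + p))
x(J, B) = 16/(28 + 7*J) (x(J, B) = -4/(7*4 + 7*J)*(-4) = -4/(28 + 7*J)*(-4) = 16/(28 + 7*J))
(-8 + x(4, g))**2 = (-8 + 16/(7*(4 + 4)))**2 = (-8 + (16/7)/8)**2 = (-8 + (16/7)*(1/8))**2 = (-8 + 2/7)**2 = (-54/7)**2 = 2916/49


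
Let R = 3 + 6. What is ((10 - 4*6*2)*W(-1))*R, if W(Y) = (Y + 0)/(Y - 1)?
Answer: -171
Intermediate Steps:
W(Y) = Y/(-1 + Y)
R = 9
((10 - 4*6*2)*W(-1))*R = ((10 - 4*6*2)*(-1/(-1 - 1)))*9 = ((10 - 24*2)*(-1/(-2)))*9 = ((10 - 48)*(-1*(-½)))*9 = -38*½*9 = -19*9 = -171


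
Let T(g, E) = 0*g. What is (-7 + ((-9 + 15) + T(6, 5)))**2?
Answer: 1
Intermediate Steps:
T(g, E) = 0
(-7 + ((-9 + 15) + T(6, 5)))**2 = (-7 + ((-9 + 15) + 0))**2 = (-7 + (6 + 0))**2 = (-7 + 6)**2 = (-1)**2 = 1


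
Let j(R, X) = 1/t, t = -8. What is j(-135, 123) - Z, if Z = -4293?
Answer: 34343/8 ≈ 4292.9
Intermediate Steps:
j(R, X) = -⅛ (j(R, X) = 1/(-8) = -⅛)
j(-135, 123) - Z = -⅛ - 1*(-4293) = -⅛ + 4293 = 34343/8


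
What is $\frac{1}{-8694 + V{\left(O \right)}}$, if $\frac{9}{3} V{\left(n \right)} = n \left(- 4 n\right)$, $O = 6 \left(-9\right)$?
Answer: $- \frac{1}{12582} \approx -7.9479 \cdot 10^{-5}$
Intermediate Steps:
$O = -54$
$V{\left(n \right)} = - \frac{4 n^{2}}{3}$ ($V{\left(n \right)} = \frac{n \left(- 4 n\right)}{3} = \frac{\left(-4\right) n^{2}}{3} = - \frac{4 n^{2}}{3}$)
$\frac{1}{-8694 + V{\left(O \right)}} = \frac{1}{-8694 - \frac{4 \left(-54\right)^{2}}{3}} = \frac{1}{-8694 - 3888} = \frac{1}{-12582} = - \frac{1}{12582}$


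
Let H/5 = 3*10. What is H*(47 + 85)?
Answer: 19800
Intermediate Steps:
H = 150 (H = 5*(3*10) = 5*30 = 150)
H*(47 + 85) = 150*(47 + 85) = 150*132 = 19800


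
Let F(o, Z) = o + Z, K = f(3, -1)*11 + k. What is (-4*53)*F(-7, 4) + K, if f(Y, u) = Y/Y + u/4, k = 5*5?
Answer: 2677/4 ≈ 669.25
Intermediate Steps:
k = 25
f(Y, u) = 1 + u/4 (f(Y, u) = 1 + u*(¼) = 1 + u/4)
K = 133/4 (K = (1 + (¼)*(-1))*11 + 25 = (1 - ¼)*11 + 25 = (¾)*11 + 25 = 33/4 + 25 = 133/4 ≈ 33.250)
F(o, Z) = Z + o
(-4*53)*F(-7, 4) + K = (-4*53)*(4 - 7) + 133/4 = -212*(-3) + 133/4 = 636 + 133/4 = 2677/4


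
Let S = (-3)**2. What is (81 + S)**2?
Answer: 8100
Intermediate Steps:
S = 9
(81 + S)**2 = (81 + 9)**2 = 90**2 = 8100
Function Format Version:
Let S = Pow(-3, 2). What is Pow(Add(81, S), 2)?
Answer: 8100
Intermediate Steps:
S = 9
Pow(Add(81, S), 2) = Pow(Add(81, 9), 2) = Pow(90, 2) = 8100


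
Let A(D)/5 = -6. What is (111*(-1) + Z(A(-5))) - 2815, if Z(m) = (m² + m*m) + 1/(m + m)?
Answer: -67561/60 ≈ -1126.0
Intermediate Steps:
A(D) = -30 (A(D) = 5*(-6) = -30)
Z(m) = 1/(2*m) + 2*m² (Z(m) = (m² + m²) + 1/(2*m) = 2*m² + 1/(2*m) = 1/(2*m) + 2*m²)
(111*(-1) + Z(A(-5))) - 2815 = (111*(-1) + (½)*(1 + 4*(-30)³)/(-30)) - 2815 = (-111 + (½)*(-1/30)*(1 + 4*(-27000))) - 2815 = (-111 + (½)*(-1/30)*(1 - 108000)) - 2815 = (-111 + (½)*(-1/30)*(-107999)) - 2815 = (-111 + 107999/60) - 2815 = 101339/60 - 2815 = -67561/60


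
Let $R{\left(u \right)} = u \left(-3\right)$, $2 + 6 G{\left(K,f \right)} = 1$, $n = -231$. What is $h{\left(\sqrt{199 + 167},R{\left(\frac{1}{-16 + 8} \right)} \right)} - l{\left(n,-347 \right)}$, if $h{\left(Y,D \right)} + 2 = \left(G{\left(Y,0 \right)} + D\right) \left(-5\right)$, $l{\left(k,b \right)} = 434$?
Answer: $- \frac{10489}{24} \approx -437.04$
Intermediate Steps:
$G{\left(K,f \right)} = - \frac{1}{6}$ ($G{\left(K,f \right)} = - \frac{1}{3} + \frac{1}{6} \cdot 1 = - \frac{1}{3} + \frac{1}{6} = - \frac{1}{6}$)
$R{\left(u \right)} = - 3 u$
$h{\left(Y,D \right)} = - \frac{7}{6} - 5 D$ ($h{\left(Y,D \right)} = -2 + \left(- \frac{1}{6} + D\right) \left(-5\right) = -2 - \left(- \frac{5}{6} + 5 D\right) = - \frac{7}{6} - 5 D$)
$h{\left(\sqrt{199 + 167},R{\left(\frac{1}{-16 + 8} \right)} \right)} - l{\left(n,-347 \right)} = \left(- \frac{7}{6} - 5 \left(- \frac{3}{-16 + 8}\right)\right) - 434 = \left(- \frac{7}{6} - 5 \left(- \frac{3}{-8}\right)\right) - 434 = \left(- \frac{7}{6} - 5 \left(\left(-3\right) \left(- \frac{1}{8}\right)\right)\right) - 434 = \left(- \frac{7}{6} - \frac{15}{8}\right) - 434 = - \frac{73}{24} - 434 = - \frac{10489}{24}$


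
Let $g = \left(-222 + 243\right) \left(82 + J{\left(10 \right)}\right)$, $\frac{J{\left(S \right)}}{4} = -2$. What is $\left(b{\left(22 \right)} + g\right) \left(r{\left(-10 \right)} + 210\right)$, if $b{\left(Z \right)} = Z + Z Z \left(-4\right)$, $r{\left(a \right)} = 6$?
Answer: $-77760$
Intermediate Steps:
$J{\left(S \right)} = -8$ ($J{\left(S \right)} = 4 \left(-2\right) = -8$)
$b{\left(Z \right)} = Z - 4 Z^{2}$ ($b{\left(Z \right)} = Z + Z^{2} \left(-4\right) = Z - 4 Z^{2}$)
$g = 1554$ ($g = \left(-222 + 243\right) \left(82 - 8\right) = 21 \cdot 74 = 1554$)
$\left(b{\left(22 \right)} + g\right) \left(r{\left(-10 \right)} + 210\right) = \left(22 \left(1 - 88\right) + 1554\right) \left(6 + 210\right) = \left(22 \left(1 - 88\right) + 1554\right) 216 = \left(22 \left(-87\right) + 1554\right) 216 = \left(-1914 + 1554\right) 216 = \left(-360\right) 216 = -77760$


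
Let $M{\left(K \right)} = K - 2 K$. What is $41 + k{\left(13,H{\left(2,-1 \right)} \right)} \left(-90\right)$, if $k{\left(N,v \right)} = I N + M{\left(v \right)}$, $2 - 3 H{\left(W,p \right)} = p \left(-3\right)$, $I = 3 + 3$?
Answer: $-7009$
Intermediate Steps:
$M{\left(K \right)} = - K$
$I = 6$
$H{\left(W,p \right)} = \frac{2}{3} + p$ ($H{\left(W,p \right)} = \frac{2}{3} - \frac{p \left(-3\right)}{3} = \frac{2}{3} - \frac{\left(-3\right) p}{3} = \frac{2}{3} + p$)
$k{\left(N,v \right)} = - v + 6 N$ ($k{\left(N,v \right)} = 6 N - v = - v + 6 N$)
$41 + k{\left(13,H{\left(2,-1 \right)} \right)} \left(-90\right) = 41 + \left(- (\frac{2}{3} - 1) + 6 \cdot 13\right) \left(-90\right) = 41 + \left(\left(-1\right) \left(- \frac{1}{3}\right) + 78\right) \left(-90\right) = 41 + \left(\frac{1}{3} + 78\right) \left(-90\right) = 41 + \frac{235}{3} \left(-90\right) = 41 - 7050 = -7009$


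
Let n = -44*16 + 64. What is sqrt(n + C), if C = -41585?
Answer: 5*I*sqrt(1689) ≈ 205.49*I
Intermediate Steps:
n = -640 (n = -704 + 64 = -640)
sqrt(n + C) = sqrt(-640 - 41585) = sqrt(-42225) = 5*I*sqrt(1689)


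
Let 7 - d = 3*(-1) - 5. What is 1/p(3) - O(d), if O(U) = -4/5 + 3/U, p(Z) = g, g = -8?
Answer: 19/40 ≈ 0.47500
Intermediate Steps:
p(Z) = -8
d = 15 (d = 7 - (3*(-1) - 5) = 7 - (-3 - 5) = 7 - 1*(-8) = 7 + 8 = 15)
O(U) = -⅘ + 3/U (O(U) = -4*⅕ + 3/U = -⅘ + 3/U)
1/p(3) - O(d) = 1/(-8) - (-⅘ + 3/15) = -⅛ - (-⅘ + 3*(1/15)) = -⅛ - (-⅘ + ⅕) = -⅛ - 1*(-⅗) = -⅛ + ⅗ = 19/40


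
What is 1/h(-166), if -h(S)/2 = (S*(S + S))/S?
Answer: 1/664 ≈ 0.0015060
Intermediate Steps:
h(S) = -4*S (h(S) = -2*S*(S + S)/S = -2*S*(2*S)/S = -2*2*S**2/S = -4*S)
1/h(-166) = 1/(-4*(-166)) = 1/664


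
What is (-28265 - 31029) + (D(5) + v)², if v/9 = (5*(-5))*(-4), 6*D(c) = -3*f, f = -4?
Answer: 754310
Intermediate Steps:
D(c) = 2 (D(c) = (-3*(-4))/6 = (⅙)*12 = 2)
v = 900 (v = 9*((5*(-5))*(-4)) = 9*(-25*(-4)) = 9*100 = 900)
(-28265 - 31029) + (D(5) + v)² = (-28265 - 31029) + (2 + 900)² = -59294 + 902² = -59294 + 813604 = 754310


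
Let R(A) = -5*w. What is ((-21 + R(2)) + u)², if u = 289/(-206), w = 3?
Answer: 59367025/42436 ≈ 1399.0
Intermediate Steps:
R(A) = -15 (R(A) = -5*3 = -15)
u = -289/206 (u = 289*(-1/206) = -289/206 ≈ -1.4029)
((-21 + R(2)) + u)² = ((-21 - 15) - 289/206)² = (-36 - 289/206)² = (-7705/206)² = 59367025/42436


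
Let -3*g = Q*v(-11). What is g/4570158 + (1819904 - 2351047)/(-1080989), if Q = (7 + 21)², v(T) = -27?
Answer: 405839148163/823381754377 ≈ 0.49289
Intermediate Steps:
Q = 784 (Q = 28² = 784)
g = 7056 (g = -784*(-27)/3 = -⅓*(-21168) = 7056)
g/4570158 + (1819904 - 2351047)/(-1080989) = 7056/4570158 + (1819904 - 2351047)/(-1080989) = 7056*(1/4570158) - 531143*(-1/1080989) = 1176/761693 + 531143/1080989 = 405839148163/823381754377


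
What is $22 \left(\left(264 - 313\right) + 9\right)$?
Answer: $-880$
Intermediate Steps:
$22 \left(\left(264 - 313\right) + 9\right) = 22 \left(-49 + 9\right) = 22 \left(-40\right) = -880$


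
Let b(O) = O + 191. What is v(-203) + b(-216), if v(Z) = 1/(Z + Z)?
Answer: -10151/406 ≈ -25.002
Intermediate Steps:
b(O) = 191 + O
v(Z) = 1/(2*Z)
v(-203) + b(-216) = (1/2)/(-203) + (191 - 216) = (1/2)*(-1/203) - 25 = -1/406 - 25 = -10151/406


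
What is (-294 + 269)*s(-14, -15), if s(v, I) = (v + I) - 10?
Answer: 975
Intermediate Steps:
s(v, I) = -10 + I + v (s(v, I) = (I + v) - 10 = -10 + I + v)
(-294 + 269)*s(-14, -15) = (-294 + 269)*(-10 - 15 - 14) = -25*(-39) = 975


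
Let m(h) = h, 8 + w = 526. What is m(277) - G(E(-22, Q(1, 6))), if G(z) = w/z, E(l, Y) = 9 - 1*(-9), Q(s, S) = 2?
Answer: 2234/9 ≈ 248.22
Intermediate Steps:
E(l, Y) = 18 (E(l, Y) = 9 + 9 = 18)
w = 518 (w = -8 + 526 = 518)
G(z) = 518/z
m(277) - G(E(-22, Q(1, 6))) = 277 - 518/18 = 277 - 1*259/9 = 277 - 259/9 = 2234/9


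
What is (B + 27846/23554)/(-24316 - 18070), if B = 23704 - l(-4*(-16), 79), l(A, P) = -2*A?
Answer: -280683387/499179922 ≈ -0.56229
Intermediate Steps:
B = 23832 (B = 23704 - (-2)*(-4*(-16)) = 23704 - (-2)*64 = 23704 - 1*(-128) = 23704 + 128 = 23832)
(B + 27846/23554)/(-24316 - 18070) = (23832 + 27846/23554)/(-24316 - 18070) = (23832 + 27846*(1/23554))/(-42386) = (23832 + 13923/11777)*(-1/42386) = (280683387/11777)*(-1/42386) = -280683387/499179922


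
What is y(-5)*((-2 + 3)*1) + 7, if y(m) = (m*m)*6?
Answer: 157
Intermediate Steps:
y(m) = 6*m² (y(m) = m²*6 = 6*m²)
y(-5)*((-2 + 3)*1) + 7 = (6*(-5)²)*((-2 + 3)*1) + 7 = (6*25)*(1*1) + 7 = 150*1 + 7 = 150 + 7 = 157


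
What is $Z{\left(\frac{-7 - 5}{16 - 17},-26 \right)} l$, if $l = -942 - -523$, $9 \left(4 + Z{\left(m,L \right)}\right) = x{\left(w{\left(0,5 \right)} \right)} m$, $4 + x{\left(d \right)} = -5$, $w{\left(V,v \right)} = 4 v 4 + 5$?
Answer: $6704$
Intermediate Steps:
$w{\left(V,v \right)} = 5 + 16 v$ ($w{\left(V,v \right)} = 16 v + 5 = 5 + 16 v$)
$x{\left(d \right)} = -9$ ($x{\left(d \right)} = -4 - 5 = -9$)
$Z{\left(m,L \right)} = -4 - m$ ($Z{\left(m,L \right)} = -4 + \frac{\left(-9\right) m}{9} = -4 - m$)
$l = -419$ ($l = -942 + 523 = -419$)
$Z{\left(\frac{-7 - 5}{16 - 17},-26 \right)} l = \left(-4 - \frac{-7 - 5}{16 - 17}\right) \left(-419\right) = \left(-4 - - \frac{12}{-1}\right) \left(-419\right) = \left(-4 - \left(-12\right) \left(-1\right)\right) \left(-419\right) = \left(-4 - 12\right) \left(-419\right) = \left(-16\right) \left(-419\right) = 6704$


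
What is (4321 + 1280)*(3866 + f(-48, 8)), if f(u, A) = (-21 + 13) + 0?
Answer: 21608658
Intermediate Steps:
f(u, A) = -8 (f(u, A) = -8 + 0 = -8)
(4321 + 1280)*(3866 + f(-48, 8)) = (4321 + 1280)*(3866 - 8) = 5601*3858 = 21608658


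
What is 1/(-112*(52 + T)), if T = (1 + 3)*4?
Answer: -1/7616 ≈ -0.00013130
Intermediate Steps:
T = 16 (T = 4*4 = 16)
1/(-112*(52 + T)) = 1/(-112*(52 + 16)) = 1/(-112*68) = 1/(-7616) = -1/7616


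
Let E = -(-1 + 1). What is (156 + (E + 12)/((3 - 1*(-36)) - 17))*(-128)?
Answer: -220416/11 ≈ -20038.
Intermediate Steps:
E = 0 (E = -1*0 = 0)
(156 + (E + 12)/((3 - 1*(-36)) - 17))*(-128) = (156 + (0 + 12)/((3 - 1*(-36)) - 17))*(-128) = (156 + 12/((3 + 36) - 17))*(-128) = (156 + 12/(39 - 17))*(-128) = (156 + 12/22)*(-128) = (156 + 12*(1/22))*(-128) = (156 + 6/11)*(-128) = (1722/11)*(-128) = -220416/11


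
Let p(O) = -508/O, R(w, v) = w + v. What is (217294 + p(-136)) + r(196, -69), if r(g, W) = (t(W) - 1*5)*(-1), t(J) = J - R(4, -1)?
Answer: 7390741/34 ≈ 2.1737e+5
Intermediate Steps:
R(w, v) = v + w
t(J) = -3 + J (t(J) = J - (-1 + 4) = J - 1*3 = J - 3 = -3 + J)
r(g, W) = 8 - W (r(g, W) = ((-3 + W) - 1*5)*(-1) = ((-3 + W) - 5)*(-1) = (-8 + W)*(-1) = 8 - W)
(217294 + p(-136)) + r(196, -69) = (217294 - 508/(-136)) + (8 - 1*(-69)) = (217294 - 508*(-1/136)) + (8 + 69) = (217294 + 127/34) + 77 = 7388123/34 + 77 = 7390741/34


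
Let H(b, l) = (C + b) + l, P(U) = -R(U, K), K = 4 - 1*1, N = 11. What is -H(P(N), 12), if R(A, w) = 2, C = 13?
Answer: -23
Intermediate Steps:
K = 3 (K = 4 - 1 = 3)
P(U) = -2 (P(U) = -1*2 = -2)
H(b, l) = 13 + b + l (H(b, l) = (13 + b) + l = 13 + b + l)
-H(P(N), 12) = -(13 - 2 + 12) = -1*23 = -23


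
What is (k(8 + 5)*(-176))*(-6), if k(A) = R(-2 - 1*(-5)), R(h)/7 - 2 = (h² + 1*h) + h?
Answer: 125664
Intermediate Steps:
R(h) = 14 + 7*h² + 14*h (R(h) = 14 + 7*((h² + 1*h) + h) = 14 + 7*((h² + h) + h) = 14 + 7*((h + h²) + h) = 14 + 7*(h² + 2*h) = 14 + (7*h² + 14*h) = 14 + 7*h² + 14*h)
k(A) = 119 (k(A) = 14 + 7*(-2 - 1*(-5))² + 14*(-2 - 1*(-5)) = 14 + 7*(-2 + 5)² + 14*(-2 + 5) = 14 + 7*3² + 14*3 = 14 + 7*9 + 42 = 14 + 63 + 42 = 119)
(k(8 + 5)*(-176))*(-6) = (119*(-176))*(-6) = -20944*(-6) = 125664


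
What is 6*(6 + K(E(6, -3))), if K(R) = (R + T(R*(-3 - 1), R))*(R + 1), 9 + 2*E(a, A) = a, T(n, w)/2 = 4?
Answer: 33/2 ≈ 16.500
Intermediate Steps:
T(n, w) = 8 (T(n, w) = 2*4 = 8)
E(a, A) = -9/2 + a/2
K(R) = (1 + R)*(8 + R) (K(R) = (R + 8)*(R + 1) = (8 + R)*(1 + R) = (1 + R)*(8 + R))
6*(6 + K(E(6, -3))) = 6*(6 + (8 + (-9/2 + (½)*6)² + 9*(-9/2 + (½)*6))) = 6*(6 + (8 + (-9/2 + 3)² + 9*(-9/2 + 3))) = 6*(6 + (8 + (-3/2)² + 9*(-3/2))) = 6*(6 + (8 + 9/4 - 27/2)) = 6*(6 - 13/4) = 6*(11/4) = 33/2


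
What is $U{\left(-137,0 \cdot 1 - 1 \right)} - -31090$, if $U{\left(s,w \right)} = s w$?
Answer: $31227$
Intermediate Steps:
$U{\left(-137,0 \cdot 1 - 1 \right)} - -31090 = - 137 \left(0 \cdot 1 - 1\right) - -31090 = - 137 \left(0 - 1\right) + 31090 = \left(-137\right) \left(-1\right) + 31090 = 137 + 31090 = 31227$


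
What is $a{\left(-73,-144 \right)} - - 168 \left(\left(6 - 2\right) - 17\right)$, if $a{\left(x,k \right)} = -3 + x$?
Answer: $-2260$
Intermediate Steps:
$a{\left(-73,-144 \right)} - - 168 \left(\left(6 - 2\right) - 17\right) = \left(-3 - 73\right) - - 168 \left(\left(6 - 2\right) - 17\right) = -76 - - 168 \left(\left(6 - 2\right) - 17\right) = -76 - - 168 \left(4 - 17\right) = -76 - \left(-168\right) \left(-13\right) = -76 - 2184 = -2260$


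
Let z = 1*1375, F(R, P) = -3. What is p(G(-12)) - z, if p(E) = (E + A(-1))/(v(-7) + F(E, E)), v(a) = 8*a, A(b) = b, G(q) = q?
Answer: -81112/59 ≈ -1374.8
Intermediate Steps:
z = 1375
p(E) = 1/59 - E/59 (p(E) = (E - 1)/(8*(-7) - 3) = (-1 + E)/(-56 - 3) = (-1 + E)/(-59) = (-1 + E)*(-1/59) = 1/59 - E/59)
p(G(-12)) - z = (1/59 - 1/59*(-12)) - 1*1375 = (1/59 + 12/59) - 1375 = 13/59 - 1375 = -81112/59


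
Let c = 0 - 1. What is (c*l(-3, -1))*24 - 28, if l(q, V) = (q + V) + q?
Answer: 140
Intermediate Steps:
c = -1
l(q, V) = V + 2*q (l(q, V) = (V + q) + q = V + 2*q)
(c*l(-3, -1))*24 - 28 = -(-1 + 2*(-3))*24 - 28 = -(-1 - 6)*24 - 28 = -1*(-7)*24 - 28 = 7*24 - 28 = 168 - 28 = 140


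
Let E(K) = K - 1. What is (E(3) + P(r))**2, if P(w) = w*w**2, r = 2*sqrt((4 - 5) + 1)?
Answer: 4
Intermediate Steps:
E(K) = -1 + K
r = 0 (r = 2*sqrt(-1 + 1) = 2*sqrt(0) = 2*0 = 0)
P(w) = w**3
(E(3) + P(r))**2 = ((-1 + 3) + 0**3)**2 = (2 + 0)**2 = 2**2 = 4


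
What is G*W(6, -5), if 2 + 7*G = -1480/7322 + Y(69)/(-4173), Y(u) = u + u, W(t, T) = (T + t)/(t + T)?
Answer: -11382648/35647157 ≈ -0.31931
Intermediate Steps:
W(t, T) = 1 (W(t, T) = (T + t)/(T + t) = 1)
Y(u) = 2*u
G = -11382648/35647157 (G = -2/7 + (-1480/7322 + (2*69)/(-4173))/7 = -2/7 + (-1480*1/7322 + 138*(-1/4173))/7 = -2/7 + (-740/3661 - 46/1391)/7 = -2/7 + (1/7)*(-1197746/5092451) = -2/7 - 1197746/35647157 = -11382648/35647157 ≈ -0.31931)
G*W(6, -5) = -11382648/35647157*1 = -11382648/35647157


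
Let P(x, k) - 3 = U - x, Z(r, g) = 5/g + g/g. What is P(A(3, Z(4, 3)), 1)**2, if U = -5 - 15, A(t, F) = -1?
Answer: 256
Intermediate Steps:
Z(r, g) = 1 + 5/g (Z(r, g) = 5/g + 1 = 1 + 5/g)
U = -20
P(x, k) = -17 - x (P(x, k) = 3 + (-20 - x) = -17 - x)
P(A(3, Z(4, 3)), 1)**2 = (-17 - 1*(-1))**2 = (-17 + 1)**2 = (-16)**2 = 256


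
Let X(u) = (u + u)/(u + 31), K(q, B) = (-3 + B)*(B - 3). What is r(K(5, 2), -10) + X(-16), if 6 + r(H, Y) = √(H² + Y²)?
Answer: -122/15 + √101 ≈ 1.9165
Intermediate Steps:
K(q, B) = (-3 + B)² (K(q, B) = (-3 + B)*(-3 + B) = (-3 + B)²)
X(u) = 2*u/(31 + u) (X(u) = (2*u)/(31 + u) = 2*u/(31 + u))
r(H, Y) = -6 + √(H² + Y²)
r(K(5, 2), -10) + X(-16) = (-6 + √(((-3 + 2)²)² + (-10)²)) + 2*(-16)/(31 - 16) = (-6 + √(((-1)²)² + 100)) + 2*(-16)/15 = (-6 + √(1² + 100)) + 2*(-16)*(1/15) = (-6 + √(1 + 100)) - 32/15 = (-6 + √101) - 32/15 = -122/15 + √101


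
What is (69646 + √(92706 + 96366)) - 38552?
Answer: 31094 + 12*√1313 ≈ 31529.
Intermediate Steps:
(69646 + √(92706 + 96366)) - 38552 = (69646 + √189072) - 38552 = (69646 + 12*√1313) - 38552 = 31094 + 12*√1313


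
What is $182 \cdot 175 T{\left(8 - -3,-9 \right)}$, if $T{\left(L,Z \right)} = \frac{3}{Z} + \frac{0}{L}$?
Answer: $- \frac{31850}{3} \approx -10617.0$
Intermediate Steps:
$T{\left(L,Z \right)} = \frac{3}{Z}$ ($T{\left(L,Z \right)} = \frac{3}{Z} + 0 = \frac{3}{Z}$)
$182 \cdot 175 T{\left(8 - -3,-9 \right)} = 182 \cdot 175 \frac{3}{-9} = 31850 \cdot 3 \left(- \frac{1}{9}\right) = 31850 \left(- \frac{1}{3}\right) = - \frac{31850}{3}$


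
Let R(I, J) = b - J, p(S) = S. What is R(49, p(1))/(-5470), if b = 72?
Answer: -71/5470 ≈ -0.012980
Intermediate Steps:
R(I, J) = 72 - J
R(49, p(1))/(-5470) = (72 - 1*1)/(-5470) = (72 - 1)*(-1/5470) = 71*(-1/5470) = -71/5470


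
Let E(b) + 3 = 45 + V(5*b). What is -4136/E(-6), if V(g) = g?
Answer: -1034/3 ≈ -344.67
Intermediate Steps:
E(b) = 42 + 5*b (E(b) = -3 + (45 + 5*b) = 42 + 5*b)
-4136/E(-6) = -4136/(42 + 5*(-6)) = -4136/(42 - 30) = -4136/12 = -4136*1/12 = -1034/3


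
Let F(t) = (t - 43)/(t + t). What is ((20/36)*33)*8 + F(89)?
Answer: 39229/267 ≈ 146.93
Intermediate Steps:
F(t) = (-43 + t)/(2*t) (F(t) = (-43 + t)/((2*t)) = (-43 + t)*(1/(2*t)) = (-43 + t)/(2*t))
((20/36)*33)*8 + F(89) = ((20/36)*33)*8 + (1/2)*(-43 + 89)/89 = ((20*(1/36))*33)*8 + (1/2)*(1/89)*46 = ((5/9)*33)*8 + 23/89 = (55/3)*8 + 23/89 = 440/3 + 23/89 = 39229/267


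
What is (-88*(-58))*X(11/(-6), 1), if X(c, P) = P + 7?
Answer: 40832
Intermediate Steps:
X(c, P) = 7 + P
(-88*(-58))*X(11/(-6), 1) = (-88*(-58))*(7 + 1) = 5104*8 = 40832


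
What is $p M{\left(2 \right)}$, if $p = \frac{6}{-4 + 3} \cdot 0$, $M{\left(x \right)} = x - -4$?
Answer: $0$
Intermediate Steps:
$M{\left(x \right)} = 4 + x$ ($M{\left(x \right)} = x + 4 = 4 + x$)
$p = 0$ ($p = \frac{6}{-1} \cdot 0 = 6 \left(-1\right) 0 = \left(-6\right) 0 = 0$)
$p M{\left(2 \right)} = 0 \left(4 + 2\right) = 0 \cdot 6 = 0$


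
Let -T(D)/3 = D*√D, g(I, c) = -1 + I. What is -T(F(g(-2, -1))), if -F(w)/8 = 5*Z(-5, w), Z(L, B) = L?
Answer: 6000*√2 ≈ 8485.3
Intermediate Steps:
F(w) = 200 (F(w) = -40*(-5) = -8*(-25) = 200)
T(D) = -3*D^(3/2) (T(D) = -3*D*√D = -3*D^(3/2))
-T(F(g(-2, -1))) = -(-3)*200^(3/2) = -(-3)*2000*√2 = -(-6000)*√2 = 6000*√2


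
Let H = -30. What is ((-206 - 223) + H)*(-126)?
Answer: 57834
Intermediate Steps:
((-206 - 223) + H)*(-126) = ((-206 - 223) - 30)*(-126) = (-429 - 30)*(-126) = -459*(-126) = 57834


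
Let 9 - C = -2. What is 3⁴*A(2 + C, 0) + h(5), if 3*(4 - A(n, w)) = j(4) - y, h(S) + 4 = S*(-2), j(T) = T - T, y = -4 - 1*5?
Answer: 67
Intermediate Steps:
C = 11 (C = 9 - 1*(-2) = 9 + 2 = 11)
y = -9 (y = -4 - 5 = -9)
j(T) = 0
h(S) = -4 - 2*S (h(S) = -4 + S*(-2) = -4 - 2*S)
A(n, w) = 1 (A(n, w) = 4 - (0 - 1*(-9))/3 = 4 - (0 + 9)/3 = 4 - ⅓*9 = 4 - 3 = 1)
3⁴*A(2 + C, 0) + h(5) = 3⁴*1 + (-4 - 2*5) = 81*1 + (-4 - 10) = 81 - 14 = 67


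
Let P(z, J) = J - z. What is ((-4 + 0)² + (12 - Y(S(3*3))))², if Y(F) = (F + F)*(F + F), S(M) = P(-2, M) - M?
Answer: 144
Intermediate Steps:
S(M) = 2 (S(M) = (M - 1*(-2)) - M = (M + 2) - M = (2 + M) - M = 2)
Y(F) = 4*F² (Y(F) = (2*F)*(2*F) = 4*F²)
((-4 + 0)² + (12 - Y(S(3*3))))² = ((-4 + 0)² + (12 - 4*2²))² = ((-4)² + (12 - 4*4))² = (16 + (12 - 1*16))² = (16 + (12 - 16))² = (16 - 4)² = 12² = 144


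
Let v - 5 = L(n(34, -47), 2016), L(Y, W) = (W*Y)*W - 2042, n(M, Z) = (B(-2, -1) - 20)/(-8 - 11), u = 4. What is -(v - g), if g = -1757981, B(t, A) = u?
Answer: -98391032/19 ≈ -5.1785e+6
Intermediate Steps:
B(t, A) = 4
n(M, Z) = 16/19 (n(M, Z) = (4 - 20)/(-8 - 11) = -16/(-19) = -16*(-1/19) = 16/19)
L(Y, W) = -2042 + Y*W² (L(Y, W) = Y*W² - 2042 = -2042 + Y*W²)
v = 64989393/19 (v = 5 + (-2042 + (16/19)*2016²) = 5 + (-2042 + (16/19)*4064256) = 5 + (-2042 + 65028096/19) = 5 + 64989298/19 = 64989393/19 ≈ 3.4205e+6)
-(v - g) = -(64989393/19 - 1*(-1757981)) = -(64989393/19 + 1757981) = -1*98391032/19 = -98391032/19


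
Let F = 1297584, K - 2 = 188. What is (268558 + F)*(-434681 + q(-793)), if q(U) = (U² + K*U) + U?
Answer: 66882094110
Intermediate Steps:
K = 190 (K = 2 + 188 = 190)
q(U) = U² + 191*U (q(U) = (U² + 190*U) + U = U² + 191*U)
(268558 + F)*(-434681 + q(-793)) = (268558 + 1297584)*(-434681 - 793*(191 - 793)) = 1566142*(-434681 - 793*(-602)) = 1566142*(-434681 + 477386) = 1566142*42705 = 66882094110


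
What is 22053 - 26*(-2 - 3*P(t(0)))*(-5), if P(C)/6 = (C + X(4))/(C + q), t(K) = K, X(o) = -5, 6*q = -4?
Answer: 4243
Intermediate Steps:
q = -⅔ (q = (⅙)*(-4) = -⅔ ≈ -0.66667)
P(C) = 6*(-5 + C)/(-⅔ + C) (P(C) = 6*((C - 5)/(C - ⅔)) = 6*((-5 + C)/(-⅔ + C)) = 6*(-5 + C)/(-⅔ + C))
22053 - 26*(-2 - 3*P(t(0)))*(-5) = 22053 - 26*(-2 - 54*(-5 + 0)/(-2 + 3*0))*(-5) = 22053 - 26*(-2 - 54*(-5)/(-2 + 0))*(-5) = 22053 - 26*(-2 - 54*(-5)/(-2))*(-5) = 22053 - 26*(-2 - 54*(-1)*(-5)/2)*(-5) = 22053 - 26*(-2 - 3*45)*(-5) = 22053 - 26*(-2 - 135)*(-5) = 22053 - 26*(-137)*(-5) = 22053 - (-3562)*(-5) = 22053 - 1*17810 = 22053 - 17810 = 4243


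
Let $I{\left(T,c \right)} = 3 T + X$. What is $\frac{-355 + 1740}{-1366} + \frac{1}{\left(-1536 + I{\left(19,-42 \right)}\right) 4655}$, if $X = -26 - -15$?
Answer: $- \frac{2401573029}{2368626925} \approx -1.0139$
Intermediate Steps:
$X = -11$ ($X = -26 + 15 = -11$)
$I{\left(T,c \right)} = -11 + 3 T$ ($I{\left(T,c \right)} = 3 T - 11 = -11 + 3 T$)
$\frac{-355 + 1740}{-1366} + \frac{1}{\left(-1536 + I{\left(19,-42 \right)}\right) 4655} = \frac{-355 + 1740}{-1366} + \frac{1}{\left(-1536 + \left(-11 + 3 \cdot 19\right)\right) 4655} = 1385 \left(- \frac{1}{1366}\right) + \frac{1}{-1536 + \left(-11 + 57\right)} \frac{1}{4655} = - \frac{1385}{1366} + \frac{1}{-1536 + 46} \cdot \frac{1}{4655} = - \frac{1385}{1366} + \frac{1}{-1490} \cdot \frac{1}{4655} = - \frac{1385}{1366} - \frac{1}{6935950} = - \frac{2401573029}{2368626925}$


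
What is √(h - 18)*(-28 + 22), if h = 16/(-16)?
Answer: -6*I*√19 ≈ -26.153*I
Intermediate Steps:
h = -1 (h = 16*(-1/16) = -1)
√(h - 18)*(-28 + 22) = √(-1 - 18)*(-28 + 22) = √(-19)*(-6) = (I*√19)*(-6) = -6*I*√19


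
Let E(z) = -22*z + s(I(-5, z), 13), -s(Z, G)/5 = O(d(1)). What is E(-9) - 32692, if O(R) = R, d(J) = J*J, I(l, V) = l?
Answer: -32499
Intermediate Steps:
d(J) = J**2
s(Z, G) = -5 (s(Z, G) = -5*1**2 = -5*1 = -5)
E(z) = -5 - 22*z (E(z) = -22*z - 5 = -5 - 22*z)
E(-9) - 32692 = (-5 - 22*(-9)) - 32692 = (-5 + 198) - 32692 = 193 - 32692 = -32499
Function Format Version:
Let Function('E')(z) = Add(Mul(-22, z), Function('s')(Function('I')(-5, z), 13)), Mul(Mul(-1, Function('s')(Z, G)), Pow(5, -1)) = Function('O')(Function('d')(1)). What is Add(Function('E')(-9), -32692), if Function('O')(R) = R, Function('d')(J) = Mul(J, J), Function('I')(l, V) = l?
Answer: -32499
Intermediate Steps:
Function('d')(J) = Pow(J, 2)
Function('s')(Z, G) = -5 (Function('s')(Z, G) = Mul(-5, Pow(1, 2)) = Mul(-5, 1) = -5)
Function('E')(z) = Add(-5, Mul(-22, z)) (Function('E')(z) = Add(Mul(-22, z), -5) = Add(-5, Mul(-22, z)))
Add(Function('E')(-9), -32692) = Add(Add(-5, Mul(-22, -9)), -32692) = Add(Add(-5, 198), -32692) = Add(193, -32692) = -32499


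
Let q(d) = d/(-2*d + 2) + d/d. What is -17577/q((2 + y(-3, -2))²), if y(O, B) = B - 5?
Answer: -843696/23 ≈ -36682.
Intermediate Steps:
y(O, B) = -5 + B
q(d) = 1 + d/(2 - 2*d) (q(d) = d/(2 - 2*d) + 1 = 1 + d/(2 - 2*d))
-17577/q((2 + y(-3, -2))²) = -17577*2*(-1 + (2 + (-5 - 2))²)/(-2 + (2 + (-5 - 2))²) = -17577*2*(-1 + (2 - 7)²)/(-2 + (2 - 7)²) = -17577*2*(-1 + (-5)²)/(-2 + (-5)²) = -17577*2*(-1 + 25)/(-2 + 25) = -17577/((½)*23/24) = -17577/((½)*(1/24)*23) = -17577/23/48 = -17577*48/23 = -843696/23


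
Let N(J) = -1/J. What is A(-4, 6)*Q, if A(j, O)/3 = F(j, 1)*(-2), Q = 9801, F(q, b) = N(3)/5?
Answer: 19602/5 ≈ 3920.4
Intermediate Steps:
F(q, b) = -1/15 (F(q, b) = -1/3/5 = -1*⅓*(⅕) = -⅓*⅕ = -1/15)
A(j, O) = ⅖ (A(j, O) = 3*(-1/15*(-2)) = 3*(2/15) = ⅖)
A(-4, 6)*Q = (⅖)*9801 = 19602/5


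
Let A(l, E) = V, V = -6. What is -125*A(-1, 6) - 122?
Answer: 628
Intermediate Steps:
A(l, E) = -6
-125*A(-1, 6) - 122 = -125*(-6) - 122 = 750 - 122 = 628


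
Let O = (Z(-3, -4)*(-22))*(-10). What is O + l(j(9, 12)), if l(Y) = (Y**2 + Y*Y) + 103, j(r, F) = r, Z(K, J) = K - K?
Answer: 265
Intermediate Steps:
Z(K, J) = 0
l(Y) = 103 + 2*Y**2 (l(Y) = (Y**2 + Y**2) + 103 = 2*Y**2 + 103 = 103 + 2*Y**2)
O = 0 (O = (0*(-22))*(-10) = 0*(-10) = 0)
O + l(j(9, 12)) = 0 + (103 + 2*9**2) = 0 + (103 + 2*81) = 0 + (103 + 162) = 0 + 265 = 265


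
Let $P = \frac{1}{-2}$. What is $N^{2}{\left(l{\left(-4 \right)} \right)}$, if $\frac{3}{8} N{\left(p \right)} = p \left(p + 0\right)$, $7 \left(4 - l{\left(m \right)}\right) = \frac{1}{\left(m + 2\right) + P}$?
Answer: $\frac{26021561344}{13505625} \approx 1926.7$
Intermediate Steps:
$P = - \frac{1}{2} \approx -0.5$
$l{\left(m \right)} = 4 - \frac{1}{7 \left(\frac{3}{2} + m\right)}$ ($l{\left(m \right)} = 4 - \frac{1}{7 \left(\left(m + 2\right) - \frac{1}{2}\right)} = 4 - \frac{1}{7 \left(\left(2 + m\right) - \frac{1}{2}\right)} = 4 - \frac{1}{7 \left(\frac{3}{2} + m\right)}$)
$N{\left(p \right)} = \frac{8 p^{2}}{3}$ ($N{\left(p \right)} = \frac{8 p \left(p + 0\right)}{3} = \frac{8 p p}{3} = \frac{8 p^{2}}{3}$)
$N^{2}{\left(l{\left(-4 \right)} \right)} = \left(\frac{8 \left(\frac{2 \left(41 + 28 \left(-4\right)\right)}{7 \left(3 + 2 \left(-4\right)\right)}\right)^{2}}{3}\right)^{2} = \left(\frac{8 \left(\frac{2 \left(41 - 112\right)}{7 \left(3 - 8\right)}\right)^{2}}{3}\right)^{2} = \left(\frac{8 \left(\frac{2}{7} \frac{1}{-5} \left(-71\right)\right)^{2}}{3}\right)^{2} = \left(\frac{8 \left(\frac{2}{7} \left(- \frac{1}{5}\right) \left(-71\right)\right)^{2}}{3}\right)^{2} = \left(\frac{8 \left(\frac{142}{35}\right)^{2}}{3}\right)^{2} = \left(\frac{8}{3} \cdot \frac{20164}{1225}\right)^{2} = \left(\frac{161312}{3675}\right)^{2} = \frac{26021561344}{13505625}$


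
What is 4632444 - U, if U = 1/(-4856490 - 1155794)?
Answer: 27851568942097/6012284 ≈ 4.6324e+6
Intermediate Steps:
U = -1/6012284 (U = 1/(-6012284) = -1/6012284 ≈ -1.6633e-7)
4632444 - U = 4632444 - 1*(-1/6012284) = 4632444 + 1/6012284 = 27851568942097/6012284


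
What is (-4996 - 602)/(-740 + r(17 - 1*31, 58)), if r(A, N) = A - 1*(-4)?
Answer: 933/125 ≈ 7.4640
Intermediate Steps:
r(A, N) = 4 + A (r(A, N) = A + 4 = 4 + A)
(-4996 - 602)/(-740 + r(17 - 1*31, 58)) = (-4996 - 602)/(-740 + (4 + (17 - 1*31))) = -5598/(-740 + (4 + (17 - 31))) = -5598/(-740 + (4 - 14)) = -5598/(-740 - 10) = -5598/(-750) = -5598*(-1/750) = 933/125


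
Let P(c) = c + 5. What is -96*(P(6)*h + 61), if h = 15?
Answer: -21696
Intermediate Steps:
P(c) = 5 + c
-96*(P(6)*h + 61) = -96*((5 + 6)*15 + 61) = -96*(11*15 + 61) = -96*(165 + 61) = -96*226 = -21696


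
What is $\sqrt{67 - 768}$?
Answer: $i \sqrt{701} \approx 26.476 i$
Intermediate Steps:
$\sqrt{67 - 768} = \sqrt{-701} = i \sqrt{701}$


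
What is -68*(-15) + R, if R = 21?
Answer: 1041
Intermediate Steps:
-68*(-15) + R = -68*(-15) + 21 = 1020 + 21 = 1041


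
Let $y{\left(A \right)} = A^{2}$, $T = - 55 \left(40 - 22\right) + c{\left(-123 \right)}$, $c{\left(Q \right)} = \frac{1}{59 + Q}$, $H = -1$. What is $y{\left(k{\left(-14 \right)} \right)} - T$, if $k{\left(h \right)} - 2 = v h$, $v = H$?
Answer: $\frac{79745}{64} \approx 1246.0$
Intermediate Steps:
$v = -1$
$T = - \frac{63361}{64}$ ($T = - 55 \left(40 - 22\right) + \frac{1}{59 - 123} = \left(-55\right) 18 + \frac{1}{-64} = -990 - \frac{1}{64} = - \frac{63361}{64} \approx -990.02$)
$k{\left(h \right)} = 2 - h$
$y{\left(k{\left(-14 \right)} \right)} - T = \left(2 - -14\right)^{2} - - \frac{63361}{64} = \left(2 + 14\right)^{2} + \frac{63361}{64} = 16^{2} + \frac{63361}{64} = 256 + \frac{63361}{64} = \frac{79745}{64}$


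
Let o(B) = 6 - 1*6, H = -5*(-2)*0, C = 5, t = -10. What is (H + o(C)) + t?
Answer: -10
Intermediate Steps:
H = 0 (H = 10*0 = 0)
o(B) = 0 (o(B) = 6 - 6 = 0)
(H + o(C)) + t = (0 + 0) - 10 = 0 - 10 = -10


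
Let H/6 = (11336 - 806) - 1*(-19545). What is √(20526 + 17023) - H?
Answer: -180450 + √37549 ≈ -1.8026e+5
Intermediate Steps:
H = 180450 (H = 6*((11336 - 806) - 1*(-19545)) = 6*(10530 + 19545) = 6*30075 = 180450)
√(20526 + 17023) - H = √(20526 + 17023) - 1*180450 = √37549 - 180450 = -180450 + √37549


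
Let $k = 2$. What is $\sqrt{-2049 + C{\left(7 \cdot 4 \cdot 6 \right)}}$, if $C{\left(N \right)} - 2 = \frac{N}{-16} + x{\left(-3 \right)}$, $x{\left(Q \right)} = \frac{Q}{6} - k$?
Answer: $2 i \sqrt{515} \approx 45.387 i$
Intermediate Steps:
$x{\left(Q \right)} = -2 + \frac{Q}{6}$ ($x{\left(Q \right)} = \frac{Q}{6} - 2 = -2 + \frac{Q}{6}$)
$C{\left(N \right)} = - \frac{1}{2} - \frac{N}{16}$ ($C{\left(N \right)} = 2 + \left(\frac{N}{-16} + \left(-2 + \frac{1}{6} \left(-3\right)\right)\right) = 2 + \left(N \left(- \frac{1}{16}\right) - \frac{5}{2}\right) = 2 - \left(\frac{5}{2} + \frac{N}{16}\right) = - \frac{1}{2} - \frac{N}{16}$)
$\sqrt{-2049 + C{\left(7 \cdot 4 \cdot 6 \right)}} = \sqrt{-2049 - \left(\frac{1}{2} + \frac{7 \cdot 4 \cdot 6}{16}\right)} = \sqrt{-2049 - \left(\frac{1}{2} + \frac{28 \cdot 6}{16}\right)} = \sqrt{-2049 - 11} = \sqrt{-2060} = 2 i \sqrt{515}$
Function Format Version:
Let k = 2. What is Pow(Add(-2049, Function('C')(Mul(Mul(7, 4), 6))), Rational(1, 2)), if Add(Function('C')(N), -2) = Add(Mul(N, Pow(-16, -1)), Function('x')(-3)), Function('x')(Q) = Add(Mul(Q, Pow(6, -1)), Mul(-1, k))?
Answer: Mul(2, I, Pow(515, Rational(1, 2))) ≈ Mul(45.387, I)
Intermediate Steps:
Function('x')(Q) = Add(-2, Mul(Rational(1, 6), Q)) (Function('x')(Q) = Add(Mul(Q, Pow(6, -1)), Mul(-1, 2)) = Add(Mul(Q, Rational(1, 6)), -2) = Add(Mul(Rational(1, 6), Q), -2) = Add(-2, Mul(Rational(1, 6), Q)))
Function('C')(N) = Add(Rational(-1, 2), Mul(Rational(-1, 16), N)) (Function('C')(N) = Add(2, Add(Mul(N, Pow(-16, -1)), Add(-2, Mul(Rational(1, 6), -3)))) = Add(2, Add(Mul(N, Rational(-1, 16)), Add(-2, Rational(-1, 2)))) = Add(2, Add(Mul(Rational(-1, 16), N), Rational(-5, 2))) = Add(2, Add(Rational(-5, 2), Mul(Rational(-1, 16), N))) = Add(Rational(-1, 2), Mul(Rational(-1, 16), N)))
Pow(Add(-2049, Function('C')(Mul(Mul(7, 4), 6))), Rational(1, 2)) = Pow(Add(-2049, Add(Rational(-1, 2), Mul(Rational(-1, 16), Mul(Mul(7, 4), 6)))), Rational(1, 2)) = Pow(Add(-2049, Add(Rational(-1, 2), Mul(Rational(-1, 16), Mul(28, 6)))), Rational(1, 2)) = Pow(Add(-2049, Add(Rational(-1, 2), Mul(Rational(-1, 16), 168))), Rational(1, 2)) = Pow(Add(-2049, Add(Rational(-1, 2), Rational(-21, 2))), Rational(1, 2)) = Pow(Add(-2049, -11), Rational(1, 2)) = Pow(-2060, Rational(1, 2)) = Mul(2, I, Pow(515, Rational(1, 2)))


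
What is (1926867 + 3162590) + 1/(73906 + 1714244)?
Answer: 9100712534551/1788150 ≈ 5.0895e+6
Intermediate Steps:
(1926867 + 3162590) + 1/(73906 + 1714244) = 5089457 + 1/1788150 = 9100712534551/1788150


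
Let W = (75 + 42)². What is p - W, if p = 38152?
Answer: 24463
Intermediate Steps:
W = 13689 (W = 117² = 13689)
p - W = 38152 - 1*13689 = 38152 - 13689 = 24463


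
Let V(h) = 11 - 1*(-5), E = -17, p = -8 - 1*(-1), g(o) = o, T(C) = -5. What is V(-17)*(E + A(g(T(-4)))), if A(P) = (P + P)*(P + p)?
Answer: 1648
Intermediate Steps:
p = -7 (p = -8 + 1 = -7)
V(h) = 16 (V(h) = 11 + 5 = 16)
A(P) = 2*P*(-7 + P) (A(P) = (P + P)*(P - 7) = (2*P)*(-7 + P) = 2*P*(-7 + P))
V(-17)*(E + A(g(T(-4)))) = 16*(-17 + 2*(-5)*(-7 - 5)) = 16*(-17 + 2*(-5)*(-12)) = 16*(-17 + 120) = 16*103 = 1648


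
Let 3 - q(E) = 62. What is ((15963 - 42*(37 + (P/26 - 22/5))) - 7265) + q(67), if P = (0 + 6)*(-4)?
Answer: 475057/65 ≈ 7308.6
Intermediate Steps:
P = -24 (P = 6*(-4) = -24)
q(E) = -59 (q(E) = 3 - 1*62 = 3 - 62 = -59)
((15963 - 42*(37 + (P/26 - 22/5))) - 7265) + q(67) = ((15963 - 42*(37 + (-24/26 - 22/5))) - 7265) - 59 = ((15963 - 42*(37 + (-24*1/26 - 22*⅕))) - 7265) - 59 = ((15963 - 42*(37 + (-12/13 - 22/5))) - 7265) - 59 = ((15963 - 42*(37 - 346/65)) - 7265) - 59 = ((15963 - 42*2059/65) - 7265) - 59 = ((15963 - 86478/65) - 7265) - 59 = (951117/65 - 7265) - 59 = 478892/65 - 59 = 475057/65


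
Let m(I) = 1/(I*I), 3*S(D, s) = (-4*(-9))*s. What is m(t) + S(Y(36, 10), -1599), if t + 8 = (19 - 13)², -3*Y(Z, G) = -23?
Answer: -15043391/784 ≈ -19188.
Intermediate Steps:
Y(Z, G) = 23/3 (Y(Z, G) = -⅓*(-23) = 23/3)
t = 28 (t = -8 + (19 - 13)² = -8 + 6² = -8 + 36 = 28)
S(D, s) = 12*s (S(D, s) = ((-4*(-9))*s)/3 = (36*s)/3 = 12*s)
m(I) = I⁻² (m(I) = 1/(I²) = I⁻²)
m(t) + S(Y(36, 10), -1599) = 28⁻² + 12*(-1599) = 1/784 - 19188 = -15043391/784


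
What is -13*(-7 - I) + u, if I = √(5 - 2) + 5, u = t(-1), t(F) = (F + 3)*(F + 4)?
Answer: 162 + 13*√3 ≈ 184.52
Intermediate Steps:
t(F) = (3 + F)*(4 + F)
u = 6 (u = 12 + (-1)² + 7*(-1) = 12 + 1 - 7 = 6)
I = 5 + √3 (I = √3 + 5 = 5 + √3 ≈ 6.7320)
-13*(-7 - I) + u = -13*(-7 - (5 + √3)) + 6 = -13*(-7 + (-5 - √3)) + 6 = -13*(-12 - √3) + 6 = (156 + 13*√3) + 6 = 162 + 13*√3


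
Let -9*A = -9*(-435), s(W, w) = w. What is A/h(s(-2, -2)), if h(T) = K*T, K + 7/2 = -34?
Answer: -29/5 ≈ -5.8000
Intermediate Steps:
K = -75/2 (K = -7/2 - 34 = -75/2 ≈ -37.500)
h(T) = -75*T/2
A = -435 (A = -(-1)*(-435) = -⅑*3915 = -435)
A/h(s(-2, -2)) = -435/((-75/2*(-2))) = -435/75 = -435*1/75 = -29/5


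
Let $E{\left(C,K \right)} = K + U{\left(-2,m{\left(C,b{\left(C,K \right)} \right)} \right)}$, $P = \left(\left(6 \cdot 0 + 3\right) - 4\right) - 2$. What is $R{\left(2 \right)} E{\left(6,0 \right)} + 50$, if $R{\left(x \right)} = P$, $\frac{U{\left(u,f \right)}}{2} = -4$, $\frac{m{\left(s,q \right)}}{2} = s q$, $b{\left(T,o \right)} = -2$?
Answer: $74$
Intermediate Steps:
$m{\left(s,q \right)} = 2 q s$ ($m{\left(s,q \right)} = 2 s q = 2 q s$)
$U{\left(u,f \right)} = -8$ ($U{\left(u,f \right)} = 2 \left(-4\right) = -8$)
$P = -3$ ($P = \left(\left(0 + 3\right) - 4\right) - 2 = \left(3 - 4\right) - 2 = -1 - 2 = -3$)
$R{\left(x \right)} = -3$
$E{\left(C,K \right)} = -8 + K$ ($E{\left(C,K \right)} = K - 8 = -8 + K$)
$R{\left(2 \right)} E{\left(6,0 \right)} + 50 = - 3 \left(-8 + 0\right) + 50 = \left(-3\right) \left(-8\right) + 50 = 24 + 50 = 74$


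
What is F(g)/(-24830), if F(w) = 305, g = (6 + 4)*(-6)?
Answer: -61/4966 ≈ -0.012284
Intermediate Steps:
g = -60 (g = 10*(-6) = -60)
F(g)/(-24830) = 305/(-24830) = 305*(-1/24830) = -61/4966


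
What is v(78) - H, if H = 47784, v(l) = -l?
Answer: -47862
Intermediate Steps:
v(78) - H = -1*78 - 1*47784 = -78 - 47784 = -47862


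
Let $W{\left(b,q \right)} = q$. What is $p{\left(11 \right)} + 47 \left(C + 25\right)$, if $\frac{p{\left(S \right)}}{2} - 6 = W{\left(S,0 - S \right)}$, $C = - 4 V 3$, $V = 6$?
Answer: $-2219$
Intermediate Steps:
$C = -72$ ($C = \left(-4\right) 6 \cdot 3 = \left(-24\right) 3 = -72$)
$p{\left(S \right)} = 12 - 2 S$ ($p{\left(S \right)} = 12 + 2 \left(0 - S\right) = 12 + 2 \left(- S\right) = 12 - 2 S$)
$p{\left(11 \right)} + 47 \left(C + 25\right) = \left(12 - 22\right) + 47 \left(-72 + 25\right) = \left(12 - 22\right) + 47 \left(-47\right) = -10 - 2209 = -2219$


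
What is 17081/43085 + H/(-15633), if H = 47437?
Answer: -1776795872/673547805 ≈ -2.6380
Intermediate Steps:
17081/43085 + H/(-15633) = 17081/43085 + 47437/(-15633) = 17081*(1/43085) + 47437*(-1/15633) = 17081/43085 - 47437/15633 = -1776795872/673547805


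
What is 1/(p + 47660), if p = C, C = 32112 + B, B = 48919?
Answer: 1/128691 ≈ 7.7705e-6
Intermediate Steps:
C = 81031 (C = 32112 + 48919 = 81031)
p = 81031
1/(p + 47660) = 1/(81031 + 47660) = 1/128691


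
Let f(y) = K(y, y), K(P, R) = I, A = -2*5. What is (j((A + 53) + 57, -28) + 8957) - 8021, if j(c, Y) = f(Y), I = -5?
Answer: 931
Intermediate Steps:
A = -10
K(P, R) = -5
f(y) = -5
j(c, Y) = -5
(j((A + 53) + 57, -28) + 8957) - 8021 = (-5 + 8957) - 8021 = 8952 - 8021 = 931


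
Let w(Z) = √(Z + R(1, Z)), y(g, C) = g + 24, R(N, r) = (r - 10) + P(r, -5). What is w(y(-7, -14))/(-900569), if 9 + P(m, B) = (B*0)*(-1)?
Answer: -√15/900569 ≈ -4.3006e-6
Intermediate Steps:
P(m, B) = -9 (P(m, B) = -9 + (B*0)*(-1) = -9 + 0*(-1) = -9 + 0 = -9)
R(N, r) = -19 + r (R(N, r) = (r - 10) - 9 = (-10 + r) - 9 = -19 + r)
y(g, C) = 24 + g
w(Z) = √(-19 + 2*Z) (w(Z) = √(Z + (-19 + Z)) = √(-19 + 2*Z))
w(y(-7, -14))/(-900569) = √(-19 + 2*(24 - 7))/(-900569) = √(-19 + 2*17)*(-1/900569) = √(-19 + 34)*(-1/900569) = √15*(-1/900569) = -√15/900569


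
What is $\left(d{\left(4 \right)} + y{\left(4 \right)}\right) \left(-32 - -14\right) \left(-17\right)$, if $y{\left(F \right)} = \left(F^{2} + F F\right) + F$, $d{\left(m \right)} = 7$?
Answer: $13158$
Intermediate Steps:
$y{\left(F \right)} = F + 2 F^{2}$ ($y{\left(F \right)} = \left(F^{2} + F^{2}\right) + F = 2 F^{2} + F = F + 2 F^{2}$)
$\left(d{\left(4 \right)} + y{\left(4 \right)}\right) \left(-32 - -14\right) \left(-17\right) = \left(7 + 4 \left(1 + 2 \cdot 4\right)\right) \left(-32 - -14\right) \left(-17\right) = \left(7 + 4 \left(1 + 8\right)\right) \left(-32 + 14\right) \left(-17\right) = \left(7 + 4 \cdot 9\right) \left(-18\right) \left(-17\right) = \left(7 + 36\right) \left(-18\right) \left(-17\right) = 43 \left(-18\right) \left(-17\right) = \left(-774\right) \left(-17\right) = 13158$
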